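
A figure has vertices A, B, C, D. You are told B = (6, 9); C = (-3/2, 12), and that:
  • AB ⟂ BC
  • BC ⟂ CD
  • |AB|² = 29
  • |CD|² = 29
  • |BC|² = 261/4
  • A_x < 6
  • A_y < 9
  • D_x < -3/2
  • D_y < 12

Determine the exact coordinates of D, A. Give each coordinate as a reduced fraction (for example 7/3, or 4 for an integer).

D = (-7/2, 7)
A = (4, 4)

1. D_x = -7/2  [[BC ⟂ CD ⇒ -15/2x+3y-189/4=0] ∩ [|D−(-3/2, 12)|²=29]]
2. D_y = 7  [[BC ⟂ CD ⇒ -15/2x+3y-189/4=0] ∩ [|D−(-3/2, 12)|²=29]]
   so D = (-7/2, 7)
3. A_x = 4  [[AB ⟂ BC ⇒ 15/2x-3y-18=0] ∩ [|A−(6, 9)|²=29]]
4. A_y = 4  [[AB ⟂ BC ⇒ 15/2x-3y-18=0] ∩ [|A−(6, 9)|²=29]]
   so A = (4, 4)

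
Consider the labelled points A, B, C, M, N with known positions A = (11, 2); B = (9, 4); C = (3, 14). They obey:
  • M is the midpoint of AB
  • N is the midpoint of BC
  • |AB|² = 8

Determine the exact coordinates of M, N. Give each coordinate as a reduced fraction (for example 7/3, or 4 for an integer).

M = (10, 3)
N = (6, 9)

1. M_x = 10  [2·M = A+B = (11, 2)+(9, 4)]
2. M_y = 3  [2·M = A+B = (11, 2)+(9, 4)]
   so M = (10, 3)
3. N_x = 6  [2·N = B+C = (9, 4)+(3, 14)]
4. N_y = 9  [2·N = B+C = (9, 4)+(3, 14)]
   so N = (6, 9)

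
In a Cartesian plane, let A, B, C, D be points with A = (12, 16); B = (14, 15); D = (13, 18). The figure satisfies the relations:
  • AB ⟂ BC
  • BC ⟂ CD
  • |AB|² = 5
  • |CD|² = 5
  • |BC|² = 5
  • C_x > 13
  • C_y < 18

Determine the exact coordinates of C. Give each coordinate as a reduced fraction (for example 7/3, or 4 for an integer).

1. C_x = 15  [[AB ⟂ BC ⇒ 2x-1y-13=0] ∩ [|C−(13, 18)|²=5]]
2. C_y = 17  [[AB ⟂ BC ⇒ 2x-1y-13=0] ∩ [|C−(13, 18)|²=5]]
   so C = (15, 17)

C = (15, 17)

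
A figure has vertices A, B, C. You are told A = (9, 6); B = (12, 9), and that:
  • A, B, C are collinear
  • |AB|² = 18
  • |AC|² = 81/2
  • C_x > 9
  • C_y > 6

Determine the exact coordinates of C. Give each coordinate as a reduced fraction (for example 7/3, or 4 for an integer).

1. C_x = 27/2  [[A, B, C are collinear ⇒ -3x+3y+9=0] ∩ [|C−(9, 6)|²=81/2]]
2. C_y = 21/2  [[A, B, C are collinear ⇒ -3x+3y+9=0] ∩ [|C−(9, 6)|²=81/2]]
   so C = (27/2, 21/2)

C = (27/2, 21/2)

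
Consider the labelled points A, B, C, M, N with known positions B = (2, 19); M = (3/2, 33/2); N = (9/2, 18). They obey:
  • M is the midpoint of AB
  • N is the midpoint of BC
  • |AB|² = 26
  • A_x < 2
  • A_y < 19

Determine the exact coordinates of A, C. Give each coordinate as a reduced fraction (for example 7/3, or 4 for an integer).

A = (1, 14)
C = (7, 17)

1. A_x = 1  [A = 2·M−B = 2·(3/2, 33/2)−(2, 19)]
2. A_y = 14  [A = 2·M−B = 2·(3/2, 33/2)−(2, 19)]
   so A = (1, 14)
3. C_x = 7  [C = 2·N−B = 2·(9/2, 18)−(2, 19)]
4. C_y = 17  [C = 2·N−B = 2·(9/2, 18)−(2, 19)]
   so C = (7, 17)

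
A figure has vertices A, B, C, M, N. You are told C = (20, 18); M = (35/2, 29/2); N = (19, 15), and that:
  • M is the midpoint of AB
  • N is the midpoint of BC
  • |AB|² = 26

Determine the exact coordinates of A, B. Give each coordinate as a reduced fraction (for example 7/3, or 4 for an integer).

A = (17, 17)
B = (18, 12)

1. B_x = 18  [B = 2·N−C = 2·(19, 15)−(20, 18)]
2. B_y = 12  [B = 2·N−C = 2·(19, 15)−(20, 18)]
   so B = (18, 12)
3. A_x = 17  [A = 2·M−B = 2·(35/2, 29/2)−(18, 12)]
4. A_y = 17  [A = 2·M−B = 2·(35/2, 29/2)−(18, 12)]
   so A = (17, 17)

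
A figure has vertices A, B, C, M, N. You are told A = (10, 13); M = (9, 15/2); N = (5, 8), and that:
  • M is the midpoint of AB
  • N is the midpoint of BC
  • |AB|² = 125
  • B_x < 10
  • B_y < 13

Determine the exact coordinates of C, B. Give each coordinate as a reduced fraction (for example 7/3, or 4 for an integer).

1. B_x = 8  [B = 2·M−A = 2·(9, 15/2)−(10, 13)]
2. B_y = 2  [B = 2·M−A = 2·(9, 15/2)−(10, 13)]
   so B = (8, 2)
3. C_x = 2  [C = 2·N−B = 2·(5, 8)−(8, 2)]
4. C_y = 14  [C = 2·N−B = 2·(5, 8)−(8, 2)]
   so C = (2, 14)

C = (2, 14)
B = (8, 2)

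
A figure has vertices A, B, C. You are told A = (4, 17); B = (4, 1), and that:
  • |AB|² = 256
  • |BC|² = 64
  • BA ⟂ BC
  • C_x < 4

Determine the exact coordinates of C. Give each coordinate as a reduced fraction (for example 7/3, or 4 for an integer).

1. C_x = -4  [[BA ⟂ BC ⇒ 16y-16=0] ∩ [|C−(4, 1)|²=64]]
2. C_y = 1  [[BA ⟂ BC ⇒ 16y-16=0] ∩ [|C−(4, 1)|²=64]]
   so C = (-4, 1)

C = (-4, 1)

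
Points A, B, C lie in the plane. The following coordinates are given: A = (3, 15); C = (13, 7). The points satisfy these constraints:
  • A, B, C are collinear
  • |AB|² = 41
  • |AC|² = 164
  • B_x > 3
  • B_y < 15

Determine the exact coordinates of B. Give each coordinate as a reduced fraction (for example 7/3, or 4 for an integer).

1. B_x = 8  [[A, B, C are collinear ⇒ -8x-10y+174=0] ∩ [|B−(3, 15)|²=41]]
2. B_y = 11  [[A, B, C are collinear ⇒ -8x-10y+174=0] ∩ [|B−(3, 15)|²=41]]
   so B = (8, 11)

B = (8, 11)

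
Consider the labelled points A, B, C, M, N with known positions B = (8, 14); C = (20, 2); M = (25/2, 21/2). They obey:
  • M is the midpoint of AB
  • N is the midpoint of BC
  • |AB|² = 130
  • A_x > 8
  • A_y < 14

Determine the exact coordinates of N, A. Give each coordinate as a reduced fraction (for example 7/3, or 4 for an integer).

1. A_x = 17  [A = 2·M−B = 2·(25/2, 21/2)−(8, 14)]
2. A_y = 7  [A = 2·M−B = 2·(25/2, 21/2)−(8, 14)]
   so A = (17, 7)
3. N_x = 14  [2·N = B+C = (8, 14)+(20, 2)]
4. N_y = 8  [2·N = B+C = (8, 14)+(20, 2)]
   so N = (14, 8)

N = (14, 8)
A = (17, 7)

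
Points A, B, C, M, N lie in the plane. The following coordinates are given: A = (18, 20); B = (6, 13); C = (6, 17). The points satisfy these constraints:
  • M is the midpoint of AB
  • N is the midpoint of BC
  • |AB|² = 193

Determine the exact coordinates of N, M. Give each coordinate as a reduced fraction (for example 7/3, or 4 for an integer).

1. M_x = 12  [2·M = A+B = (18, 20)+(6, 13)]
2. M_y = 33/2  [2·M = A+B = (18, 20)+(6, 13)]
   so M = (12, 33/2)
3. N_x = 6  [2·N = B+C = (6, 13)+(6, 17)]
4. N_y = 15  [2·N = B+C = (6, 13)+(6, 17)]
   so N = (6, 15)

N = (6, 15)
M = (12, 33/2)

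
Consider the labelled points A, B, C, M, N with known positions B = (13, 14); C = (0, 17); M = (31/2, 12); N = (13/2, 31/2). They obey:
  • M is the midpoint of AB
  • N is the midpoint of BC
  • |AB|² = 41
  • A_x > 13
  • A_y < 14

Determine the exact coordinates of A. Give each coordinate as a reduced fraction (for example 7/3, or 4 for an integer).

1. A_x = 18  [A = 2·M−B = 2·(31/2, 12)−(13, 14)]
2. A_y = 10  [A = 2·M−B = 2·(31/2, 12)−(13, 14)]
   so A = (18, 10)

A = (18, 10)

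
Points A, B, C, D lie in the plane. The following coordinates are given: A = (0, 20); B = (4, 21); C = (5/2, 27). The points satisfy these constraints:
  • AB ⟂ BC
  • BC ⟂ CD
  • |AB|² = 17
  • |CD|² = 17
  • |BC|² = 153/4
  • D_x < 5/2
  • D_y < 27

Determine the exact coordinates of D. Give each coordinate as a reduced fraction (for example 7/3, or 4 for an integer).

D = (-3/2, 26)

1. D_x = -3/2  [[BC ⟂ CD ⇒ -3/2x+6y-633/4=0] ∩ [|D−(5/2, 27)|²=17]]
2. D_y = 26  [[BC ⟂ CD ⇒ -3/2x+6y-633/4=0] ∩ [|D−(5/2, 27)|²=17]]
   so D = (-3/2, 26)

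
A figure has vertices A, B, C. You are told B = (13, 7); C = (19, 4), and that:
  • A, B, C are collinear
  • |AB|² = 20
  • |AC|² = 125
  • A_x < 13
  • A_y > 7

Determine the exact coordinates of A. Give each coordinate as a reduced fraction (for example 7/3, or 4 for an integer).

A = (9, 9)

1. A_x = 9  [[A, B, C are collinear ⇒ 3x+6y-81=0] ∩ [|A−(13, 7)|²=20]]
2. A_y = 9  [[A, B, C are collinear ⇒ 3x+6y-81=0] ∩ [|A−(13, 7)|²=20]]
   so A = (9, 9)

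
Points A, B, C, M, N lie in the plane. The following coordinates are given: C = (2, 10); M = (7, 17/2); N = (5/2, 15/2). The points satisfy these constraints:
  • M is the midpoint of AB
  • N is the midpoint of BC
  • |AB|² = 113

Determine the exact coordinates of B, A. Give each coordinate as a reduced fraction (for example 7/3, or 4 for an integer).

B = (3, 5)
A = (11, 12)

1. B_x = 3  [B = 2·N−C = 2·(5/2, 15/2)−(2, 10)]
2. B_y = 5  [B = 2·N−C = 2·(5/2, 15/2)−(2, 10)]
   so B = (3, 5)
3. A_x = 11  [A = 2·M−B = 2·(7, 17/2)−(3, 5)]
4. A_y = 12  [A = 2·M−B = 2·(7, 17/2)−(3, 5)]
   so A = (11, 12)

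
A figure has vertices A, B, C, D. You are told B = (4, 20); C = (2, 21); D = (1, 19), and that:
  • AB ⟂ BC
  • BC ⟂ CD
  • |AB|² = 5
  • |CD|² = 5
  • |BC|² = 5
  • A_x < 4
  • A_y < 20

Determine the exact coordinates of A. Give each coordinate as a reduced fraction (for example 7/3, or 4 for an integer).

1. A_x = 3  [[AB ⟂ BC ⇒ 2x-1y+12=0] ∩ [|A−(4, 20)|²=5]]
2. A_y = 18  [[AB ⟂ BC ⇒ 2x-1y+12=0] ∩ [|A−(4, 20)|²=5]]
   so A = (3, 18)

A = (3, 18)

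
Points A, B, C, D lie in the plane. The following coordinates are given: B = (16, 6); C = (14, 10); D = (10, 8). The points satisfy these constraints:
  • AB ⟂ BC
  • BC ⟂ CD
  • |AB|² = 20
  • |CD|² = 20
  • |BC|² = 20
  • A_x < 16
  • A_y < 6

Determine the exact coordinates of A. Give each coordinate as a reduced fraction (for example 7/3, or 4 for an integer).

1. A_x = 12  [[AB ⟂ BC ⇒ 2x-4y-8=0] ∩ [|A−(16, 6)|²=20]]
2. A_y = 4  [[AB ⟂ BC ⇒ 2x-4y-8=0] ∩ [|A−(16, 6)|²=20]]
   so A = (12, 4)

A = (12, 4)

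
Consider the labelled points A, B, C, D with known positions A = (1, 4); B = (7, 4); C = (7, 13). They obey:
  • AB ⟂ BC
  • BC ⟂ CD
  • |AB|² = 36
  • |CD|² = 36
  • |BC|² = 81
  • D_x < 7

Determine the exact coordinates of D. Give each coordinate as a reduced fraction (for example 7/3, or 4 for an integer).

D = (1, 13)

1. D_x = 1  [[BC ⟂ CD ⇒ 9y-117=0] ∩ [|D−(7, 13)|²=36]]
2. D_y = 13  [[BC ⟂ CD ⇒ 9y-117=0] ∩ [|D−(7, 13)|²=36]]
   so D = (1, 13)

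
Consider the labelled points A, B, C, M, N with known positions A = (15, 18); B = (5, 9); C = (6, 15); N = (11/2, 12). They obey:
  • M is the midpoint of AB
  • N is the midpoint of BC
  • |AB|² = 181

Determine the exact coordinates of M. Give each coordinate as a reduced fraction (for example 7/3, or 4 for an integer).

M = (10, 27/2)

1. M_x = 10  [2·M = A+B = (15, 18)+(5, 9)]
2. M_y = 27/2  [2·M = A+B = (15, 18)+(5, 9)]
   so M = (10, 27/2)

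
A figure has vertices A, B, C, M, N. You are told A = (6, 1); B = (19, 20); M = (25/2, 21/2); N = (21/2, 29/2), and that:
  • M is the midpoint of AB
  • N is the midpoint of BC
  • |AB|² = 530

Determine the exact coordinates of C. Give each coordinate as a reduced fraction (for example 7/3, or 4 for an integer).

1. C_x = 2  [C = 2·N−B = 2·(21/2, 29/2)−(19, 20)]
2. C_y = 9  [C = 2·N−B = 2·(21/2, 29/2)−(19, 20)]
   so C = (2, 9)

C = (2, 9)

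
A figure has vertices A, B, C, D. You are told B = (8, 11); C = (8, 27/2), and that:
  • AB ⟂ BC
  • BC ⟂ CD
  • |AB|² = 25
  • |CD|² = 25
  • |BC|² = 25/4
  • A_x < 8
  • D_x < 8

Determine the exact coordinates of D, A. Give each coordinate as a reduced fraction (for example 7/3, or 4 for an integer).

1. D_x = 3  [[BC ⟂ CD ⇒ 5/2y-135/4=0] ∩ [|D−(8, 27/2)|²=25]]
2. D_y = 27/2  [[BC ⟂ CD ⇒ 5/2y-135/4=0] ∩ [|D−(8, 27/2)|²=25]]
   so D = (3, 27/2)
3. A_x = 3  [[AB ⟂ BC ⇒ -5/2y+55/2=0] ∩ [|A−(8, 11)|²=25]]
4. A_y = 11  [[AB ⟂ BC ⇒ -5/2y+55/2=0] ∩ [|A−(8, 11)|²=25]]
   so A = (3, 11)

D = (3, 27/2)
A = (3, 11)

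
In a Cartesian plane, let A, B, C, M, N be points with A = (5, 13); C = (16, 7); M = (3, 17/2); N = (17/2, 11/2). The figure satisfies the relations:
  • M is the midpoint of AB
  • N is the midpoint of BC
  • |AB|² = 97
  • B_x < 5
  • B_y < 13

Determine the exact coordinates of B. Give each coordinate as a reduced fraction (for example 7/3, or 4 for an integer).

1. B_x = 1  [B = 2·M−A = 2·(3, 17/2)−(5, 13)]
2. B_y = 4  [B = 2·M−A = 2·(3, 17/2)−(5, 13)]
   so B = (1, 4)

B = (1, 4)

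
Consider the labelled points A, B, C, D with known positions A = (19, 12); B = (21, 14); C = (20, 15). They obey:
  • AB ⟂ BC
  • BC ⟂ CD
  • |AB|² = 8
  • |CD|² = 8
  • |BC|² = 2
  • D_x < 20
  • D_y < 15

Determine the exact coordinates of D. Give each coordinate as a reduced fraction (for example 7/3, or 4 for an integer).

D = (18, 13)

1. D_x = 18  [[BC ⟂ CD ⇒ -1x+1y+5=0] ∩ [|D−(20, 15)|²=8]]
2. D_y = 13  [[BC ⟂ CD ⇒ -1x+1y+5=0] ∩ [|D−(20, 15)|²=8]]
   so D = (18, 13)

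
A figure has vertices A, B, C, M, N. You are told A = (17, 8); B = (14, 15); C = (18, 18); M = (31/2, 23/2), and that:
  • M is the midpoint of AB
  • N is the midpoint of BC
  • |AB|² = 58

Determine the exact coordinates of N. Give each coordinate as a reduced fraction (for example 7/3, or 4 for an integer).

1. N_x = 16  [2·N = B+C = (14, 15)+(18, 18)]
2. N_y = 33/2  [2·N = B+C = (14, 15)+(18, 18)]
   so N = (16, 33/2)

N = (16, 33/2)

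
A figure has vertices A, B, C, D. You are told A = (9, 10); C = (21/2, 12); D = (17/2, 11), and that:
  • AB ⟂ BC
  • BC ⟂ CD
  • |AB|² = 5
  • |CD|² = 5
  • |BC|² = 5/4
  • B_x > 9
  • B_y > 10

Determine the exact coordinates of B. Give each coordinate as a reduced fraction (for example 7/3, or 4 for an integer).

1. B_x = 11  [[BC ⟂ CD ⇒ 2x+1y-33=0] ∩ [|B−(9, 10)|²=5]]
2. B_y = 11  [[BC ⟂ CD ⇒ 2x+1y-33=0] ∩ [|B−(9, 10)|²=5]]
   so B = (11, 11)

B = (11, 11)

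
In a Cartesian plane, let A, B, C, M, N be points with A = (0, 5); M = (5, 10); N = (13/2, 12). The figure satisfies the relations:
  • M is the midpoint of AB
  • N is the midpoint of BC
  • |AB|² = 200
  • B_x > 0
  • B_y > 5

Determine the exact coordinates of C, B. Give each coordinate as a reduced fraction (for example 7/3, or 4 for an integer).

1. B_x = 10  [B = 2·M−A = 2·(5, 10)−(0, 5)]
2. B_y = 15  [B = 2·M−A = 2·(5, 10)−(0, 5)]
   so B = (10, 15)
3. C_x = 3  [C = 2·N−B = 2·(13/2, 12)−(10, 15)]
4. C_y = 9  [C = 2·N−B = 2·(13/2, 12)−(10, 15)]
   so C = (3, 9)

C = (3, 9)
B = (10, 15)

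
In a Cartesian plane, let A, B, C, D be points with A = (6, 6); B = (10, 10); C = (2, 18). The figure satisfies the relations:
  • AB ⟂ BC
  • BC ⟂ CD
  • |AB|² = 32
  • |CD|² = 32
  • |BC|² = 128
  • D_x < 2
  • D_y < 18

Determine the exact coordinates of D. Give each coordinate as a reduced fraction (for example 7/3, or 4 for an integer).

D = (-2, 14)

1. D_x = -2  [[BC ⟂ CD ⇒ -8x+8y-128=0] ∩ [|D−(2, 18)|²=32]]
2. D_y = 14  [[BC ⟂ CD ⇒ -8x+8y-128=0] ∩ [|D−(2, 18)|²=32]]
   so D = (-2, 14)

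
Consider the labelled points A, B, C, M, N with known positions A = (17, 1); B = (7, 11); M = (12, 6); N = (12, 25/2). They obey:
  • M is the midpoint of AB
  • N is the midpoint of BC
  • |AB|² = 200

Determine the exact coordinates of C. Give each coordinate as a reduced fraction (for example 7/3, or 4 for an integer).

1. C_x = 17  [C = 2·N−B = 2·(12, 25/2)−(7, 11)]
2. C_y = 14  [C = 2·N−B = 2·(12, 25/2)−(7, 11)]
   so C = (17, 14)

C = (17, 14)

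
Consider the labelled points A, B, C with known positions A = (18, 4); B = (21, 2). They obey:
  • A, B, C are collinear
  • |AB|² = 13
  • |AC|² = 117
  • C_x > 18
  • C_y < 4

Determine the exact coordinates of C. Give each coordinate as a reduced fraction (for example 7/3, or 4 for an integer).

1. C_x = 27  [[A, B, C are collinear ⇒ 2x+3y-48=0] ∩ [|C−(18, 4)|²=117]]
2. C_y = -2  [[A, B, C are collinear ⇒ 2x+3y-48=0] ∩ [|C−(18, 4)|²=117]]
   so C = (27, -2)

C = (27, -2)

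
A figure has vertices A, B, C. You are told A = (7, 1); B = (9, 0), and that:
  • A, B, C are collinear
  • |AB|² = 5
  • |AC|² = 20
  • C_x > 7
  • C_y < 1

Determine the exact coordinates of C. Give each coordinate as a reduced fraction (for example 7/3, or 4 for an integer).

C = (11, -1)

1. C_x = 11  [[A, B, C are collinear ⇒ 1x+2y-9=0] ∩ [|C−(7, 1)|²=20]]
2. C_y = -1  [[A, B, C are collinear ⇒ 1x+2y-9=0] ∩ [|C−(7, 1)|²=20]]
   so C = (11, -1)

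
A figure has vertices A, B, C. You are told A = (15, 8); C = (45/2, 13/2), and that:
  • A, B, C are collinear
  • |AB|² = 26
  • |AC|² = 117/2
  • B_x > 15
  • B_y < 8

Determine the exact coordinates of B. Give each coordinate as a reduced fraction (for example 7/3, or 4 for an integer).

B = (20, 7)

1. B_x = 20  [[A, B, C are collinear ⇒ -3/2x-15/2y+165/2=0] ∩ [|B−(15, 8)|²=26]]
2. B_y = 7  [[A, B, C are collinear ⇒ -3/2x-15/2y+165/2=0] ∩ [|B−(15, 8)|²=26]]
   so B = (20, 7)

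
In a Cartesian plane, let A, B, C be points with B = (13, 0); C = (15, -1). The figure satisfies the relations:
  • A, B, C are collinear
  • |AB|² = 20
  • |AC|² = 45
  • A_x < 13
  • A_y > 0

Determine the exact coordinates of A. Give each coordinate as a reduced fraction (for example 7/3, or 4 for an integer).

1. A_x = 9  [[A, B, C are collinear ⇒ 1x+2y-13=0] ∩ [|A−(13, 0)|²=20]]
2. A_y = 2  [[A, B, C are collinear ⇒ 1x+2y-13=0] ∩ [|A−(13, 0)|²=20]]
   so A = (9, 2)

A = (9, 2)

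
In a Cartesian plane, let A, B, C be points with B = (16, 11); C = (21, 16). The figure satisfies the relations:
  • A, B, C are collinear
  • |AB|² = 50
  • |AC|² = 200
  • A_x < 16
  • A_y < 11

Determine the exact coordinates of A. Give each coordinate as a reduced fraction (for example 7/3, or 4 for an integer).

A = (11, 6)

1. A_x = 11  [[A, B, C are collinear ⇒ -5x+5y+25=0] ∩ [|A−(16, 11)|²=50]]
2. A_y = 6  [[A, B, C are collinear ⇒ -5x+5y+25=0] ∩ [|A−(16, 11)|²=50]]
   so A = (11, 6)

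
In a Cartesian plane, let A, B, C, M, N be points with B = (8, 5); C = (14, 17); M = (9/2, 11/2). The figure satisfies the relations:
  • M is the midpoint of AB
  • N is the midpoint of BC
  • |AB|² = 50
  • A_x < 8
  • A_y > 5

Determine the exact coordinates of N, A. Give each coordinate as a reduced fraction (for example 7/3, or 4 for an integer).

1. A_x = 1  [A = 2·M−B = 2·(9/2, 11/2)−(8, 5)]
2. A_y = 6  [A = 2·M−B = 2·(9/2, 11/2)−(8, 5)]
   so A = (1, 6)
3. N_x = 11  [2·N = B+C = (8, 5)+(14, 17)]
4. N_y = 11  [2·N = B+C = (8, 5)+(14, 17)]
   so N = (11, 11)

N = (11, 11)
A = (1, 6)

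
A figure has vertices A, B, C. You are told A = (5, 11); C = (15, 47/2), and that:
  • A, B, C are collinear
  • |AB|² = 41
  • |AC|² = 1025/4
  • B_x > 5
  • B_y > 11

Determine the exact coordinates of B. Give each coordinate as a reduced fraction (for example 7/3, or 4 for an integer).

1. B_x = 9  [[A, B, C are collinear ⇒ 25/2x-10y+95/2=0] ∩ [|B−(5, 11)|²=41]]
2. B_y = 16  [[A, B, C are collinear ⇒ 25/2x-10y+95/2=0] ∩ [|B−(5, 11)|²=41]]
   so B = (9, 16)

B = (9, 16)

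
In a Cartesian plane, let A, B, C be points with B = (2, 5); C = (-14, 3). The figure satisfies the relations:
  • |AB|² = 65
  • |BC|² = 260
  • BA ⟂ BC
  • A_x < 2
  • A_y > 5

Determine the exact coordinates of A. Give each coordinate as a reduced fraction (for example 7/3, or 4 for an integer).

1. A_x = 1  [[BA ⟂ BC ⇒ -16x-2y+42=0] ∩ [|A−(2, 5)|²=65]]
2. A_y = 13  [[BA ⟂ BC ⇒ -16x-2y+42=0] ∩ [|A−(2, 5)|²=65]]
   so A = (1, 13)

A = (1, 13)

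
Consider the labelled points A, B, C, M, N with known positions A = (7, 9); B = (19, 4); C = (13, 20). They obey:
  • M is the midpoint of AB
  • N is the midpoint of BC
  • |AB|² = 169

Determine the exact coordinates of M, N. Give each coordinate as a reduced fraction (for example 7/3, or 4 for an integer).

M = (13, 13/2)
N = (16, 12)

1. M_x = 13  [2·M = A+B = (7, 9)+(19, 4)]
2. M_y = 13/2  [2·M = A+B = (7, 9)+(19, 4)]
   so M = (13, 13/2)
3. N_x = 16  [2·N = B+C = (19, 4)+(13, 20)]
4. N_y = 12  [2·N = B+C = (19, 4)+(13, 20)]
   so N = (16, 12)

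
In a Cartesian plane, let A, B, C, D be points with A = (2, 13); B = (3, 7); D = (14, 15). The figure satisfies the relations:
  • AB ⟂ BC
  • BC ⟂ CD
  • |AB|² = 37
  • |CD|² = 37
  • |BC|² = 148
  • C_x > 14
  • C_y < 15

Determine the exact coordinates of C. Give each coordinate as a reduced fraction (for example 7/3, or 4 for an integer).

1. C_x = 15  [[AB ⟂ BC ⇒ 1x-6y+39=0] ∩ [|C−(14, 15)|²=37]]
2. C_y = 9  [[AB ⟂ BC ⇒ 1x-6y+39=0] ∩ [|C−(14, 15)|²=37]]
   so C = (15, 9)

C = (15, 9)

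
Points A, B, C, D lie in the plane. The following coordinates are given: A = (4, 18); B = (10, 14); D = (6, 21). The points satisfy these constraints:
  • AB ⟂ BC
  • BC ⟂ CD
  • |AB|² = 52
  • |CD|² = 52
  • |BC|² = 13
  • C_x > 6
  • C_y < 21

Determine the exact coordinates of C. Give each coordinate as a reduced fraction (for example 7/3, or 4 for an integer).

1. C_x = 12  [[AB ⟂ BC ⇒ 6x-4y-4=0] ∩ [|C−(6, 21)|²=52]]
2. C_y = 17  [[AB ⟂ BC ⇒ 6x-4y-4=0] ∩ [|C−(6, 21)|²=52]]
   so C = (12, 17)

C = (12, 17)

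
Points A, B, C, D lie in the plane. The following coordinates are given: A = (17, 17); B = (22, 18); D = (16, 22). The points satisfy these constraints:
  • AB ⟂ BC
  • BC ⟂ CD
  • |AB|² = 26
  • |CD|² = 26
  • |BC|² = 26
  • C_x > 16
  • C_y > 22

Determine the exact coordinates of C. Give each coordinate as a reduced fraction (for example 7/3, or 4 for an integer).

C = (21, 23)

1. C_x = 21  [[AB ⟂ BC ⇒ 5x+1y-128=0] ∩ [|C−(16, 22)|²=26]]
2. C_y = 23  [[AB ⟂ BC ⇒ 5x+1y-128=0] ∩ [|C−(16, 22)|²=26]]
   so C = (21, 23)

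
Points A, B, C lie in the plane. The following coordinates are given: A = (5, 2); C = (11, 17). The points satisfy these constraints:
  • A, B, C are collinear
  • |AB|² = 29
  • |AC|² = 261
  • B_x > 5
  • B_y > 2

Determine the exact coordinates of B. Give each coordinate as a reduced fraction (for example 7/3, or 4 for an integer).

1. B_x = 7  [[A, B, C are collinear ⇒ 15x-6y-63=0] ∩ [|B−(5, 2)|²=29]]
2. B_y = 7  [[A, B, C are collinear ⇒ 15x-6y-63=0] ∩ [|B−(5, 2)|²=29]]
   so B = (7, 7)

B = (7, 7)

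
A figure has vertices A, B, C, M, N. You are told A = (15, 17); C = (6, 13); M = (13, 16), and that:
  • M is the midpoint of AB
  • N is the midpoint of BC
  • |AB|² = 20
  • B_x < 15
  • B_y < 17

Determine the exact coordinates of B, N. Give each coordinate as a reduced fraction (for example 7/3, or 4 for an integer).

B = (11, 15)
N = (17/2, 14)

1. B_x = 11  [B = 2·M−A = 2·(13, 16)−(15, 17)]
2. B_y = 15  [B = 2·M−A = 2·(13, 16)−(15, 17)]
   so B = (11, 15)
3. N_x = 17/2  [2·N = B+C = (11, 15)+(6, 13)]
4. N_y = 14  [2·N = B+C = (11, 15)+(6, 13)]
   so N = (17/2, 14)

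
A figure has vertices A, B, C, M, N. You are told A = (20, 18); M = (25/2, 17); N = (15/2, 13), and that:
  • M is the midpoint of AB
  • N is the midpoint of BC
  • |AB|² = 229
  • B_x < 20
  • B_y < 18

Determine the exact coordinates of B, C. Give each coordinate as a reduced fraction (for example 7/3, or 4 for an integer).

B = (5, 16)
C = (10, 10)

1. B_x = 5  [B = 2·M−A = 2·(25/2, 17)−(20, 18)]
2. B_y = 16  [B = 2·M−A = 2·(25/2, 17)−(20, 18)]
   so B = (5, 16)
3. C_x = 10  [C = 2·N−B = 2·(15/2, 13)−(5, 16)]
4. C_y = 10  [C = 2·N−B = 2·(15/2, 13)−(5, 16)]
   so C = (10, 10)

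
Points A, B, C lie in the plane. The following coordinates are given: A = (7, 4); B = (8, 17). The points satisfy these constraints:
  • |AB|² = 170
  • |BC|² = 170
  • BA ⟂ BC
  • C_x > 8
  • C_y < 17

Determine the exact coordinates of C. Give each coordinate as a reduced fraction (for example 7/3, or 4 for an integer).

1. C_x = 21  [[BA ⟂ BC ⇒ -1x-13y+229=0] ∩ [|C−(8, 17)|²=170]]
2. C_y = 16  [[BA ⟂ BC ⇒ -1x-13y+229=0] ∩ [|C−(8, 17)|²=170]]
   so C = (21, 16)

C = (21, 16)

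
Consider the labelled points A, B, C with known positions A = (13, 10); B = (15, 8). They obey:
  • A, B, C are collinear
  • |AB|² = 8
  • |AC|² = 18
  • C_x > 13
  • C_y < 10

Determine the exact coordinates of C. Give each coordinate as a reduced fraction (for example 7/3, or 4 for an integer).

1. C_x = 16  [[A, B, C are collinear ⇒ 2x+2y-46=0] ∩ [|C−(13, 10)|²=18]]
2. C_y = 7  [[A, B, C are collinear ⇒ 2x+2y-46=0] ∩ [|C−(13, 10)|²=18]]
   so C = (16, 7)

C = (16, 7)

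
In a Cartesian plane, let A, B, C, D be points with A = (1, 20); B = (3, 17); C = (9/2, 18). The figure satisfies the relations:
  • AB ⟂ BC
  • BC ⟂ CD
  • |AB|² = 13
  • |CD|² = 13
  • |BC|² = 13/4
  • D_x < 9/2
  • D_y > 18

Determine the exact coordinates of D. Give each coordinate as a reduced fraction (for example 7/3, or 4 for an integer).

D = (5/2, 21)

1. D_x = 5/2  [[BC ⟂ CD ⇒ 3/2x+1y-99/4=0] ∩ [|D−(9/2, 18)|²=13]]
2. D_y = 21  [[BC ⟂ CD ⇒ 3/2x+1y-99/4=0] ∩ [|D−(9/2, 18)|²=13]]
   so D = (5/2, 21)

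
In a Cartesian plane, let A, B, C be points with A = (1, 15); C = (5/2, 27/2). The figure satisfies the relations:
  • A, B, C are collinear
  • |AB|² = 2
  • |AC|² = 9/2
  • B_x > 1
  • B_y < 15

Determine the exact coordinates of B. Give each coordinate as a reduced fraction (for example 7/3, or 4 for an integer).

1. B_x = 2  [[A, B, C are collinear ⇒ -3/2x-3/2y+24=0] ∩ [|B−(1, 15)|²=2]]
2. B_y = 14  [[A, B, C are collinear ⇒ -3/2x-3/2y+24=0] ∩ [|B−(1, 15)|²=2]]
   so B = (2, 14)

B = (2, 14)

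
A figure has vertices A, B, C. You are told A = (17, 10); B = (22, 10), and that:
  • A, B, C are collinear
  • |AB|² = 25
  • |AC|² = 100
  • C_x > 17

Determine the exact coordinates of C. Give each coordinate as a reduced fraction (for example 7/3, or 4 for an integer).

1. C_x = 27  [[A, B, C are collinear ⇒ 5y-50=0] ∩ [|C−(17, 10)|²=100]]
2. C_y = 10  [[A, B, C are collinear ⇒ 5y-50=0] ∩ [|C−(17, 10)|²=100]]
   so C = (27, 10)

C = (27, 10)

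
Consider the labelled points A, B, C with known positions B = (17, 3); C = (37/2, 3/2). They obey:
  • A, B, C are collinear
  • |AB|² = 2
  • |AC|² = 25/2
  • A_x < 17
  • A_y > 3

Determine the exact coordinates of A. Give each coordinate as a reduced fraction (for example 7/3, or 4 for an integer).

A = (16, 4)

1. A_x = 16  [[A, B, C are collinear ⇒ 3/2x+3/2y-30=0] ∩ [|A−(17, 3)|²=2]]
2. A_y = 4  [[A, B, C are collinear ⇒ 3/2x+3/2y-30=0] ∩ [|A−(17, 3)|²=2]]
   so A = (16, 4)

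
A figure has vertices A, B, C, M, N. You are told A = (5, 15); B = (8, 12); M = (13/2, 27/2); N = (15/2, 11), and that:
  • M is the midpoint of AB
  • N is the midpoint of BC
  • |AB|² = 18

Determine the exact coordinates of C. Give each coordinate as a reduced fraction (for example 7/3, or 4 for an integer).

1. C_x = 7  [C = 2·N−B = 2·(15/2, 11)−(8, 12)]
2. C_y = 10  [C = 2·N−B = 2·(15/2, 11)−(8, 12)]
   so C = (7, 10)

C = (7, 10)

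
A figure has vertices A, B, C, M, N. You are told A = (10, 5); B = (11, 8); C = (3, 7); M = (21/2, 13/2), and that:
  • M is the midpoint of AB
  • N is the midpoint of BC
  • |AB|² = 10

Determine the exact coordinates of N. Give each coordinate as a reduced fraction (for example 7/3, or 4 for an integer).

N = (7, 15/2)

1. N_x = 7  [2·N = B+C = (11, 8)+(3, 7)]
2. N_y = 15/2  [2·N = B+C = (11, 8)+(3, 7)]
   so N = (7, 15/2)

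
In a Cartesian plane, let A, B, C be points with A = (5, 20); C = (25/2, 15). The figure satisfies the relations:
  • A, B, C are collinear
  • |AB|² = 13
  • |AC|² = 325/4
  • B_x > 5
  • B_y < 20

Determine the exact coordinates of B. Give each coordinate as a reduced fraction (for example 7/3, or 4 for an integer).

B = (8, 18)

1. B_x = 8  [[A, B, C are collinear ⇒ -5x-15/2y+175=0] ∩ [|B−(5, 20)|²=13]]
2. B_y = 18  [[A, B, C are collinear ⇒ -5x-15/2y+175=0] ∩ [|B−(5, 20)|²=13]]
   so B = (8, 18)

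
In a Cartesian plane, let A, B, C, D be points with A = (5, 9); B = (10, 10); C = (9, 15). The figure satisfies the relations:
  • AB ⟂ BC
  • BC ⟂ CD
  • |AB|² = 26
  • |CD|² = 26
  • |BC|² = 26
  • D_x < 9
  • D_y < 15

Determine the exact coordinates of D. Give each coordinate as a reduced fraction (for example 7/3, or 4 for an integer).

1. D_x = 4  [[BC ⟂ CD ⇒ -1x+5y-66=0] ∩ [|D−(9, 15)|²=26]]
2. D_y = 14  [[BC ⟂ CD ⇒ -1x+5y-66=0] ∩ [|D−(9, 15)|²=26]]
   so D = (4, 14)

D = (4, 14)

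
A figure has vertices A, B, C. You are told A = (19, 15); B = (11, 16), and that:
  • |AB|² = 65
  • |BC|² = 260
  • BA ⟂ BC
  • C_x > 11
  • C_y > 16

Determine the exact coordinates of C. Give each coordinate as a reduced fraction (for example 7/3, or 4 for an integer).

1. C_x = 13  [[BA ⟂ BC ⇒ 8x-1y-72=0] ∩ [|C−(11, 16)|²=260]]
2. C_y = 32  [[BA ⟂ BC ⇒ 8x-1y-72=0] ∩ [|C−(11, 16)|²=260]]
   so C = (13, 32)

C = (13, 32)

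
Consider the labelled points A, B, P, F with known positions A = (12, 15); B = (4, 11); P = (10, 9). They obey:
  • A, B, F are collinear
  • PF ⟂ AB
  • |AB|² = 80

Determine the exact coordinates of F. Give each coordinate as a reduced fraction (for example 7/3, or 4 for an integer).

F = (8, 13)

1. F_x = 8  [[A, B, F are collinear ⇒ 4x-8y+72=0] ∩ [PF ⟂ AB ⇒ -8x-4y+116=0]]
2. F_y = 13  [[A, B, F are collinear ⇒ 4x-8y+72=0] ∩ [PF ⟂ AB ⇒ -8x-4y+116=0]]
   so F = (8, 13)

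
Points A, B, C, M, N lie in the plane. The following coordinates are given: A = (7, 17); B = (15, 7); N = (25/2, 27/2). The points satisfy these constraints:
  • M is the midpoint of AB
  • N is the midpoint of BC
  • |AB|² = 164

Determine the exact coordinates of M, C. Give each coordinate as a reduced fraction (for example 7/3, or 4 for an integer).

M = (11, 12)
C = (10, 20)

1. M_x = 11  [2·M = A+B = (7, 17)+(15, 7)]
2. M_y = 12  [2·M = A+B = (7, 17)+(15, 7)]
   so M = (11, 12)
3. C_x = 10  [C = 2·N−B = 2·(25/2, 27/2)−(15, 7)]
4. C_y = 20  [C = 2·N−B = 2·(25/2, 27/2)−(15, 7)]
   so C = (10, 20)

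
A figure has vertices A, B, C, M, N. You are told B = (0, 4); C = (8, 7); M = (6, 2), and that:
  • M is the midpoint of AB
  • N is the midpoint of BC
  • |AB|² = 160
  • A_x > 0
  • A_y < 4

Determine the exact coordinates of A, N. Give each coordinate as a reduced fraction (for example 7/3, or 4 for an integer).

1. A_x = 12  [A = 2·M−B = 2·(6, 2)−(0, 4)]
2. A_y = 0  [A = 2·M−B = 2·(6, 2)−(0, 4)]
   so A = (12, 0)
3. N_x = 4  [2·N = B+C = (0, 4)+(8, 7)]
4. N_y = 11/2  [2·N = B+C = (0, 4)+(8, 7)]
   so N = (4, 11/2)

A = (12, 0)
N = (4, 11/2)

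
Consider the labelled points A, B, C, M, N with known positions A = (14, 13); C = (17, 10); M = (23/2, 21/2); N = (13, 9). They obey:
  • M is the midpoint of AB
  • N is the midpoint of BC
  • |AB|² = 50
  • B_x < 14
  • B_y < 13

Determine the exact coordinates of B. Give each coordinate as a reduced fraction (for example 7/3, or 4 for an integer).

B = (9, 8)

1. B_x = 9  [B = 2·M−A = 2·(23/2, 21/2)−(14, 13)]
2. B_y = 8  [B = 2·M−A = 2·(23/2, 21/2)−(14, 13)]
   so B = (9, 8)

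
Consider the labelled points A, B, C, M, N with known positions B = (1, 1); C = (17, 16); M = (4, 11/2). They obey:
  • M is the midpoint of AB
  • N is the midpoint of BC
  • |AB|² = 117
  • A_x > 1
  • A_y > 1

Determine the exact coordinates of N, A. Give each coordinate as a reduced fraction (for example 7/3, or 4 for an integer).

1. A_x = 7  [A = 2·M−B = 2·(4, 11/2)−(1, 1)]
2. A_y = 10  [A = 2·M−B = 2·(4, 11/2)−(1, 1)]
   so A = (7, 10)
3. N_x = 9  [2·N = B+C = (1, 1)+(17, 16)]
4. N_y = 17/2  [2·N = B+C = (1, 1)+(17, 16)]
   so N = (9, 17/2)

N = (9, 17/2)
A = (7, 10)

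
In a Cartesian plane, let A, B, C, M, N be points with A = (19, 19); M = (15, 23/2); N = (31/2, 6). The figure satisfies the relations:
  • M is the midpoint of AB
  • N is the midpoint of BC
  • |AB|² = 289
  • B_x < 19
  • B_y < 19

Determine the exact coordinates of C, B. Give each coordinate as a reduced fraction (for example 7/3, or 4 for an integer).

1. B_x = 11  [B = 2·M−A = 2·(15, 23/2)−(19, 19)]
2. B_y = 4  [B = 2·M−A = 2·(15, 23/2)−(19, 19)]
   so B = (11, 4)
3. C_x = 20  [C = 2·N−B = 2·(31/2, 6)−(11, 4)]
4. C_y = 8  [C = 2·N−B = 2·(31/2, 6)−(11, 4)]
   so C = (20, 8)

C = (20, 8)
B = (11, 4)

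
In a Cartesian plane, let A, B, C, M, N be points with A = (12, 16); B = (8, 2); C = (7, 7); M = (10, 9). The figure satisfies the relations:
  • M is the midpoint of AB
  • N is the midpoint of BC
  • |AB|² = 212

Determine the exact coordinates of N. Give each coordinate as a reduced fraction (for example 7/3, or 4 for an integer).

1. N_x = 15/2  [2·N = B+C = (8, 2)+(7, 7)]
2. N_y = 9/2  [2·N = B+C = (8, 2)+(7, 7)]
   so N = (15/2, 9/2)

N = (15/2, 9/2)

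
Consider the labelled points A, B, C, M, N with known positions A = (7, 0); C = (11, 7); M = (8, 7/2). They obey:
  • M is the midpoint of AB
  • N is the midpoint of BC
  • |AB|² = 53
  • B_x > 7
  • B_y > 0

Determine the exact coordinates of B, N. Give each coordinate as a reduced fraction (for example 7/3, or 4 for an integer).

B = (9, 7)
N = (10, 7)

1. B_x = 9  [B = 2·M−A = 2·(8, 7/2)−(7, 0)]
2. B_y = 7  [B = 2·M−A = 2·(8, 7/2)−(7, 0)]
   so B = (9, 7)
3. N_x = 10  [2·N = B+C = (9, 7)+(11, 7)]
4. N_y = 7  [2·N = B+C = (9, 7)+(11, 7)]
   so N = (10, 7)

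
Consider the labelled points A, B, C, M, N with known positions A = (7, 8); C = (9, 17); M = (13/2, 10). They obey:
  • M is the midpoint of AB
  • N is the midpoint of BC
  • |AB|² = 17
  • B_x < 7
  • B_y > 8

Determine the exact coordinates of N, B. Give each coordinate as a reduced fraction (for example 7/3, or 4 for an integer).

1. B_x = 6  [B = 2·M−A = 2·(13/2, 10)−(7, 8)]
2. B_y = 12  [B = 2·M−A = 2·(13/2, 10)−(7, 8)]
   so B = (6, 12)
3. N_x = 15/2  [2·N = B+C = (6, 12)+(9, 17)]
4. N_y = 29/2  [2·N = B+C = (6, 12)+(9, 17)]
   so N = (15/2, 29/2)

N = (15/2, 29/2)
B = (6, 12)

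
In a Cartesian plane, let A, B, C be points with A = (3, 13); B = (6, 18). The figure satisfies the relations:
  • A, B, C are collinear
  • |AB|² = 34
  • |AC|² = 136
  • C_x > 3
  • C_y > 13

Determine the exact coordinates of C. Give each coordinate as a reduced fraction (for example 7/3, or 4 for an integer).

C = (9, 23)

1. C_x = 9  [[A, B, C are collinear ⇒ -5x+3y-24=0] ∩ [|C−(3, 13)|²=136]]
2. C_y = 23  [[A, B, C are collinear ⇒ -5x+3y-24=0] ∩ [|C−(3, 13)|²=136]]
   so C = (9, 23)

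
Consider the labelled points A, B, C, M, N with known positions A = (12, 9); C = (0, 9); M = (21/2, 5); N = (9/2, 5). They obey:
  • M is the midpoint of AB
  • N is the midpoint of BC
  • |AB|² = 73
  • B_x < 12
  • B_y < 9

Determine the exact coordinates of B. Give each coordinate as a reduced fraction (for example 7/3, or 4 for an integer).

1. B_x = 9  [B = 2·M−A = 2·(21/2, 5)−(12, 9)]
2. B_y = 1  [B = 2·M−A = 2·(21/2, 5)−(12, 9)]
   so B = (9, 1)

B = (9, 1)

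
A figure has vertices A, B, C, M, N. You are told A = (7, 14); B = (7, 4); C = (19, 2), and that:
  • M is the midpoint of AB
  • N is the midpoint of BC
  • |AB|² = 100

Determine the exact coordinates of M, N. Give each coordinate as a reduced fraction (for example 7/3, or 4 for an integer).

M = (7, 9)
N = (13, 3)

1. M_x = 7  [2·M = A+B = (7, 14)+(7, 4)]
2. M_y = 9  [2·M = A+B = (7, 14)+(7, 4)]
   so M = (7, 9)
3. N_x = 13  [2·N = B+C = (7, 4)+(19, 2)]
4. N_y = 3  [2·N = B+C = (7, 4)+(19, 2)]
   so N = (13, 3)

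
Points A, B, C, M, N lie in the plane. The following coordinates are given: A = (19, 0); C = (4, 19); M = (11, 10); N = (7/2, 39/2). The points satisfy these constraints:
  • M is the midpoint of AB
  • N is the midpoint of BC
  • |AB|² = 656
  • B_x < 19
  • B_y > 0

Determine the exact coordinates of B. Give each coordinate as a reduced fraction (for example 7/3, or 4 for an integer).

1. B_x = 3  [B = 2·M−A = 2·(11, 10)−(19, 0)]
2. B_y = 20  [B = 2·M−A = 2·(11, 10)−(19, 0)]
   so B = (3, 20)

B = (3, 20)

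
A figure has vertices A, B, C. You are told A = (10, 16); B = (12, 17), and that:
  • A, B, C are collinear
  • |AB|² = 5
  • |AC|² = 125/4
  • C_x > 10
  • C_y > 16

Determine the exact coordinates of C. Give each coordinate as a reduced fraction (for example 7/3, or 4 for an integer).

C = (15, 37/2)

1. C_x = 15  [[A, B, C are collinear ⇒ -1x+2y-22=0] ∩ [|C−(10, 16)|²=125/4]]
2. C_y = 37/2  [[A, B, C are collinear ⇒ -1x+2y-22=0] ∩ [|C−(10, 16)|²=125/4]]
   so C = (15, 37/2)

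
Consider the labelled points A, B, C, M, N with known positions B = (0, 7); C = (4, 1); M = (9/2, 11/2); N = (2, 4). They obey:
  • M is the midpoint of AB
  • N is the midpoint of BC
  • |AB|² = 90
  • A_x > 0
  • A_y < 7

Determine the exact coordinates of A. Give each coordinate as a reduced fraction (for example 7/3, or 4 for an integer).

1. A_x = 9  [A = 2·M−B = 2·(9/2, 11/2)−(0, 7)]
2. A_y = 4  [A = 2·M−B = 2·(9/2, 11/2)−(0, 7)]
   so A = (9, 4)

A = (9, 4)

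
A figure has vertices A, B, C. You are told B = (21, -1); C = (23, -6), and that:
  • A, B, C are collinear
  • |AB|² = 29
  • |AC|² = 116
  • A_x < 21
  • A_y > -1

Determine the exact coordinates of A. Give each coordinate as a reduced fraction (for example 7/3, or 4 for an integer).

A = (19, 4)

1. A_x = 19  [[A, B, C are collinear ⇒ 5x+2y-103=0] ∩ [|A−(21, -1)|²=29]]
2. A_y = 4  [[A, B, C are collinear ⇒ 5x+2y-103=0] ∩ [|A−(21, -1)|²=29]]
   so A = (19, 4)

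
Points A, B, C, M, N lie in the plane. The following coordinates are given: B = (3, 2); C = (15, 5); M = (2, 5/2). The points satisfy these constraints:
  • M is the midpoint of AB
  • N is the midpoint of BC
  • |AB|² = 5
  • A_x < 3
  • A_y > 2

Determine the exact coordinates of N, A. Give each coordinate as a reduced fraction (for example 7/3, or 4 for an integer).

1. A_x = 1  [A = 2·M−B = 2·(2, 5/2)−(3, 2)]
2. A_y = 3  [A = 2·M−B = 2·(2, 5/2)−(3, 2)]
   so A = (1, 3)
3. N_x = 9  [2·N = B+C = (3, 2)+(15, 5)]
4. N_y = 7/2  [2·N = B+C = (3, 2)+(15, 5)]
   so N = (9, 7/2)

N = (9, 7/2)
A = (1, 3)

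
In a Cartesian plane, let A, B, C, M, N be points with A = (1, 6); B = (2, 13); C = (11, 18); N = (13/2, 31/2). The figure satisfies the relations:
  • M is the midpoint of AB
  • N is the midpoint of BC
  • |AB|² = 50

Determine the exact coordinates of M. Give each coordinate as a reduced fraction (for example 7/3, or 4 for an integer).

1. M_x = 3/2  [2·M = A+B = (1, 6)+(2, 13)]
2. M_y = 19/2  [2·M = A+B = (1, 6)+(2, 13)]
   so M = (3/2, 19/2)

M = (3/2, 19/2)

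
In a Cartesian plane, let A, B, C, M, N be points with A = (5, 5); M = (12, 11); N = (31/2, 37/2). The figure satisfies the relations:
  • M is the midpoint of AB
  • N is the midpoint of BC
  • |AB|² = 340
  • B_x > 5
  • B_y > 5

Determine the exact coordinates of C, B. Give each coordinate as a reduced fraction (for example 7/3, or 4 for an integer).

1. B_x = 19  [B = 2·M−A = 2·(12, 11)−(5, 5)]
2. B_y = 17  [B = 2·M−A = 2·(12, 11)−(5, 5)]
   so B = (19, 17)
3. C_x = 12  [C = 2·N−B = 2·(31/2, 37/2)−(19, 17)]
4. C_y = 20  [C = 2·N−B = 2·(31/2, 37/2)−(19, 17)]
   so C = (12, 20)

C = (12, 20)
B = (19, 17)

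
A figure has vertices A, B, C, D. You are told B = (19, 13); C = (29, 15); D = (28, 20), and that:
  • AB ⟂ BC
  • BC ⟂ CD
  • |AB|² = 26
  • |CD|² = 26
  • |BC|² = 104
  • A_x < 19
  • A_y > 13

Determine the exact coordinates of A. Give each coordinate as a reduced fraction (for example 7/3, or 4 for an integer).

1. A_x = 18  [[AB ⟂ BC ⇒ -10x-2y+216=0] ∩ [|A−(19, 13)|²=26]]
2. A_y = 18  [[AB ⟂ BC ⇒ -10x-2y+216=0] ∩ [|A−(19, 13)|²=26]]
   so A = (18, 18)

A = (18, 18)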